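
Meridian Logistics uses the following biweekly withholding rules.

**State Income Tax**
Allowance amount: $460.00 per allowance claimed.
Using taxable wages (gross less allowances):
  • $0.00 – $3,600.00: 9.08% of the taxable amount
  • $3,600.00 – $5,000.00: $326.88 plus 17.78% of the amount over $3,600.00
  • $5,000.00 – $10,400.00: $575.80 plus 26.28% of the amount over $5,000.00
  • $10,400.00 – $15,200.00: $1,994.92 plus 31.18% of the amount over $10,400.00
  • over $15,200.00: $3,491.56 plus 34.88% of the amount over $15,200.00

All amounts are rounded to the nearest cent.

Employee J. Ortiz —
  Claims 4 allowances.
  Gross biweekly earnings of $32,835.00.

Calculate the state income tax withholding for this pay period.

State Income Tax: taxable = $32,835.00 − 4×$460.00 = $30,995.00
  $3,491.56 + 34.88% × ($30,995.00 − $15,200.00) = $3,491.56 + 34.88% × $15,795.00 = $9,000.86

$9,000.86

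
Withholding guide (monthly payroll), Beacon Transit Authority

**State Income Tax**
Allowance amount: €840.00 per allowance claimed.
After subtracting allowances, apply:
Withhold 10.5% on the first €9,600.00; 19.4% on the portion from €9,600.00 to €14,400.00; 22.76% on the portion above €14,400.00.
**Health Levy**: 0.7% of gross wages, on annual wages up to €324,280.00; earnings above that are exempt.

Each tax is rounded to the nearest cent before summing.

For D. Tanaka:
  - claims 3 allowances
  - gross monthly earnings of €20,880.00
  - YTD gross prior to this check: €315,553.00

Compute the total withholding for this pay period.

State Income Tax: taxable = €20,880.00 − 3×€840.00 = €18,360.00
  €1,939.20 + 22.76% × (€18,360.00 − €14,400.00) = €1,939.20 + 22.76% × €3,960.00 = €2,840.50
Health Levy: cap €324,280.00 − YTD €315,553.00 = €8,727.00 subject; 0.7% × €8,727.00 = €61.09
Total: €2,840.50 + €61.09 = €2,901.59

€2,901.59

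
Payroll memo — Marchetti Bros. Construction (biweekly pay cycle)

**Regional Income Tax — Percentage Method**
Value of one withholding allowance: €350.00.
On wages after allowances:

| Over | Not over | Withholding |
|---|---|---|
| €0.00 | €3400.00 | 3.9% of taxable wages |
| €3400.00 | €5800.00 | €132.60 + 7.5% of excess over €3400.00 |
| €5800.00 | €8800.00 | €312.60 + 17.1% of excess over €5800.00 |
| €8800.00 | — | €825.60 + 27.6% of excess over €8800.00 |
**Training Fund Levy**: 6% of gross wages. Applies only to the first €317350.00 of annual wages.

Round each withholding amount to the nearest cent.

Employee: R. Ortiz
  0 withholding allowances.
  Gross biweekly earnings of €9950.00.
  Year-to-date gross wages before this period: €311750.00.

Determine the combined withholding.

€1479.00

Regional Income Tax: taxable = €9950.00
  €825.60 + 27.6% × (€9950.00 − €8800.00) = €825.60 + 27.6% × €1150.00 = €1143.00
Training Fund Levy: cap €317350.00 − YTD €311750.00 = €5600.00 subject; 6% × €5600.00 = €336.00
Total: €1143.00 + €336.00 = €1479.00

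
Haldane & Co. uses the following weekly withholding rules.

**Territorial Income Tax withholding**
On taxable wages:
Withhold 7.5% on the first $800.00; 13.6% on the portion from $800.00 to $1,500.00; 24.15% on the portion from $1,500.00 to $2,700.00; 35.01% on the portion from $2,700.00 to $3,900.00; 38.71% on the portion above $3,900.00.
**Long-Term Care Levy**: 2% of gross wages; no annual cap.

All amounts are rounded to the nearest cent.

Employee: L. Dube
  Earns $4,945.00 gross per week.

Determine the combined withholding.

$1,368.54

Territorial Income Tax: taxable = $4,945.00
  $865.12 + 38.71% × ($4,945.00 − $3,900.00) = $865.12 + 38.71% × $1,045.00 = $1,269.64
Long-Term Care Levy: 2% × $4,945.00 = $98.90
Total: $1,269.64 + $98.90 = $1,368.54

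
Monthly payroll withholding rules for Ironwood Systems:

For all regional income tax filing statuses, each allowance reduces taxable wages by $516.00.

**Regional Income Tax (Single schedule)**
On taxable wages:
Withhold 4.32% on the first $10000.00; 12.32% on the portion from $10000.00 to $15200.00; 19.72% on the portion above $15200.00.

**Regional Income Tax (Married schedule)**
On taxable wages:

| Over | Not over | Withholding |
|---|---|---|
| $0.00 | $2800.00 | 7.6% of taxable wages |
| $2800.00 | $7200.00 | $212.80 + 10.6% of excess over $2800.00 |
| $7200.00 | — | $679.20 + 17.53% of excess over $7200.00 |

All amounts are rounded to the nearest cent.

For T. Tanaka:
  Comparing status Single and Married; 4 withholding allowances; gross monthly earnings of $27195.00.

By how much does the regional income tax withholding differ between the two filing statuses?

Regional Income Tax (Single): taxable = $27195.00 − 4×$516.00 = $25131.00
  $1072.64 + 19.72% × ($25131.00 − $15200.00) = $1072.64 + 19.72% × $9931.00 = $3031.03
Regional Income Tax (Married): taxable = $27195.00 − 4×$516.00 = $25131.00
  $679.20 + 17.53% × ($25131.00 − $7200.00) = $679.20 + 17.53% × $17931.00 = $3822.50
Difference: |$3031.03 − $3822.50| = $791.47 (higher under Married)

$791.47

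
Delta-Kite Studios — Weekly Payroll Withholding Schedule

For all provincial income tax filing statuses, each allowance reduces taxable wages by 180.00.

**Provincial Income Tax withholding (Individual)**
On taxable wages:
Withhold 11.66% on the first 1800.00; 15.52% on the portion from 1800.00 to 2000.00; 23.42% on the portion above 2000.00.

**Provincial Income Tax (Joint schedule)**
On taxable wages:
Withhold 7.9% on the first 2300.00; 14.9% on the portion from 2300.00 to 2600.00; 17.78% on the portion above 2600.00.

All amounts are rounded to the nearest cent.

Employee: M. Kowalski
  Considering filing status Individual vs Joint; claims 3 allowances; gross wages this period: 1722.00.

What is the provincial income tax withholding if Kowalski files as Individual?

137.82

Provincial Income Tax (Individual): taxable = 1722.00 − 3×180.00 = 1182.00
  11.66% × 1182.00 = 137.82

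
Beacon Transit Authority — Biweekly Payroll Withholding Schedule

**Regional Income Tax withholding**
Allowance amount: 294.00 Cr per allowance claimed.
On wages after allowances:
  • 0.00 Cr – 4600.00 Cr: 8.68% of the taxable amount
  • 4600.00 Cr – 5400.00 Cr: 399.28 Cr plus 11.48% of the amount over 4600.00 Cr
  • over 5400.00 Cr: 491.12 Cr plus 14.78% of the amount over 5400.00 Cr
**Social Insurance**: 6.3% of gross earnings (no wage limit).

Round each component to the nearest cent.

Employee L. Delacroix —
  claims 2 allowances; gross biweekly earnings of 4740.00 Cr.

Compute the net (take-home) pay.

4080.99 Cr

Regional Income Tax: taxable = 4740.00 Cr − 2×294.00 Cr = 4152.00 Cr
  8.68% × 4152.00 Cr = 360.39 Cr
Social Insurance: 6.3% × 4740.00 Cr = 298.62 Cr
Total withheld: 360.39 Cr + 298.62 Cr = 659.01 Cr
Net pay: 4740.00 Cr − 659.01 Cr = 4080.99 Cr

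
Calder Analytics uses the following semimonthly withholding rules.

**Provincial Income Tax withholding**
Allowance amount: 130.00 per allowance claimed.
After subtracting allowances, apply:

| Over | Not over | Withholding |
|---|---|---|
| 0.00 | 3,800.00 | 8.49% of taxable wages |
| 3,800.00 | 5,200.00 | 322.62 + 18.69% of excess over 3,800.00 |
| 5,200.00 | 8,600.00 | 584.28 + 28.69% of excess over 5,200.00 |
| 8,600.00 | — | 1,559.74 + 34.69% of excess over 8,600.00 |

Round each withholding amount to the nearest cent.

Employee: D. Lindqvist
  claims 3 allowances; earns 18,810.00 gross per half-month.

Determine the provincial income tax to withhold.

4,966.30

Provincial Income Tax: taxable = 18,810.00 − 3×130.00 = 18,420.00
  1,559.74 + 34.69% × (18,420.00 − 8,600.00) = 1,559.74 + 34.69% × 9,820.00 = 4,966.30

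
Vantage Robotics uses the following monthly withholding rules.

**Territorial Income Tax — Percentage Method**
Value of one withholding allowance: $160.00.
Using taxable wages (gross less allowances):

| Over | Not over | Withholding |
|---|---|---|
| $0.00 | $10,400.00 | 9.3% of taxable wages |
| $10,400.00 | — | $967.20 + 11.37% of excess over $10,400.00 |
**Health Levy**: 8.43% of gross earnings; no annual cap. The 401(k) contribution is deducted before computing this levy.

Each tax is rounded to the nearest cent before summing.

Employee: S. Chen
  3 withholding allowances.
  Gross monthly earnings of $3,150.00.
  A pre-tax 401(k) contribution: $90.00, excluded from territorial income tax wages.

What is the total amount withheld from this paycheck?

$497.90

Territorial Income Tax: taxable = $3,150.00 − $90.00 − 3×$160.00 = $2,580.00
  9.3% × $2,580.00 = $239.94
Health Levy: 8.43% × $3,060.00 = $257.96
Total: $239.94 + $257.96 = $497.90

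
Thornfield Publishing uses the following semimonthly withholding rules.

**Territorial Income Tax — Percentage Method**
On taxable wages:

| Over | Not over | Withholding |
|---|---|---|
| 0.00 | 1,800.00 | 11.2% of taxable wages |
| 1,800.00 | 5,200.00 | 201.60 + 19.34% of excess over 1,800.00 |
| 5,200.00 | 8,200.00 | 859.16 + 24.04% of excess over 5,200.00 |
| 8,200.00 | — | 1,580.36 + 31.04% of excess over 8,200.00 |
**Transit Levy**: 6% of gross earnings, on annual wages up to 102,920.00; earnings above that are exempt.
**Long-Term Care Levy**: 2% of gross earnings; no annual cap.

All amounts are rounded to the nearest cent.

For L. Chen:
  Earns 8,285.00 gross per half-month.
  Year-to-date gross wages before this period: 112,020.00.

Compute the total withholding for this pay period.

Territorial Income Tax: taxable = 8,285.00
  1,580.36 + 31.04% × (8,285.00 − 8,200.00) = 1,580.36 + 31.04% × 85.00 = 1,606.74
Transit Levy: YTD 112,020.00 ≥ cap 102,920.00 → 0.00
Long-Term Care Levy: 2% × 8,285.00 = 165.70
Total: 1,606.74 + 0.00 + 165.70 = 1,772.44

1,772.44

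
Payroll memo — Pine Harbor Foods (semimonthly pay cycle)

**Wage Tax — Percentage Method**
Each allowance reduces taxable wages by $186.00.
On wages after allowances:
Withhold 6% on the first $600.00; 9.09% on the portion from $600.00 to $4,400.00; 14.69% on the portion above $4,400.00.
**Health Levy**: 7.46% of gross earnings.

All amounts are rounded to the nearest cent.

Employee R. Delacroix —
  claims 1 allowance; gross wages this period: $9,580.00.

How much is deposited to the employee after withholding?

$7,750.29

Wage Tax: taxable = $9,580.00 − 1×$186.00 = $9,394.00
  $381.42 + 14.69% × ($9,394.00 − $4,400.00) = $381.42 + 14.69% × $4,994.00 = $1,115.04
Health Levy: 7.46% × $9,580.00 = $714.67
Total withheld: $1,115.04 + $714.67 = $1,829.71
Net pay: $9,580.00 − $1,829.71 = $7,750.29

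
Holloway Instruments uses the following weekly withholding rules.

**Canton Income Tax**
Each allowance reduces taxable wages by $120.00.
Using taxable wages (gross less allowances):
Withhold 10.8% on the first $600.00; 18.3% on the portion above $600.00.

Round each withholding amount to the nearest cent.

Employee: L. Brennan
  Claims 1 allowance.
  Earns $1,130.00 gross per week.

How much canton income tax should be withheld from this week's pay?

$139.83

Canton Income Tax: taxable = $1,130.00 − 1×$120.00 = $1,010.00
  $64.80 + 18.3% × ($1,010.00 − $600.00) = $64.80 + 18.3% × $410.00 = $139.83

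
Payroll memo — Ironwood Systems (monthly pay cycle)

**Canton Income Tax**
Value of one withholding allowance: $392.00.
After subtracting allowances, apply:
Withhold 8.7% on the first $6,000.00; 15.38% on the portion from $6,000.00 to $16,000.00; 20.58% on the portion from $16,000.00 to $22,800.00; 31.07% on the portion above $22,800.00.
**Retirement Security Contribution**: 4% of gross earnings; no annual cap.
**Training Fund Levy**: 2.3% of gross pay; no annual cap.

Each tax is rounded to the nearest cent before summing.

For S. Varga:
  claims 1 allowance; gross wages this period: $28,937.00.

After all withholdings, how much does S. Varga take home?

Canton Income Tax: taxable = $28,937.00 − 1×$392.00 = $28,545.00
  $3,459.44 + 31.07% × ($28,545.00 − $22,800.00) = $3,459.44 + 31.07% × $5,745.00 = $5,244.41
Retirement Security Contribution: 4% × $28,937.00 = $1,157.48
Training Fund Levy: 2.3% × $28,937.00 = $665.55
Total withheld: $5,244.41 + $1,157.48 + $665.55 = $7,067.44
Net pay: $28,937.00 − $7,067.44 = $21,869.56

$21,869.56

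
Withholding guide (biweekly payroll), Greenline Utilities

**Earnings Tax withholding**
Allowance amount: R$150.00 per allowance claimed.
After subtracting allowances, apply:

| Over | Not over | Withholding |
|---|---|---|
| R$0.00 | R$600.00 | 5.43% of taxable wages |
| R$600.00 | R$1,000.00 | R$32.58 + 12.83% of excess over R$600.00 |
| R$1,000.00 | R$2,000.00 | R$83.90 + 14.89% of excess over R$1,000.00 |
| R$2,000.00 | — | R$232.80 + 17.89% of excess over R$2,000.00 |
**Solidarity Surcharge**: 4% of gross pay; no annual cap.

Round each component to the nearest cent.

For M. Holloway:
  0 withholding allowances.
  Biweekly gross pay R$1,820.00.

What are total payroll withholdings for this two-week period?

Earnings Tax: taxable = R$1,820.00
  R$83.90 + 14.89% × (R$1,820.00 − R$1,000.00) = R$83.90 + 14.89% × R$820.00 = R$206.00
Solidarity Surcharge: 4% × R$1,820.00 = R$72.80
Total: R$206.00 + R$72.80 = R$278.80

R$278.80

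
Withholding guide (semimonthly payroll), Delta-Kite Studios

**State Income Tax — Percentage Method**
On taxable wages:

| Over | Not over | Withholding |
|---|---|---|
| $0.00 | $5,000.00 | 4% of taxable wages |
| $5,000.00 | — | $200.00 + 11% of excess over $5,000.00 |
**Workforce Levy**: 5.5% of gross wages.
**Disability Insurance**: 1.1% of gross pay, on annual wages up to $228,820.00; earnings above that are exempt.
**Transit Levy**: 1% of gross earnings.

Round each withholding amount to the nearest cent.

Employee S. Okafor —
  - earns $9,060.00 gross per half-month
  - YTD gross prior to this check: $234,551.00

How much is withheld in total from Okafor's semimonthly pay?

$1,235.50

State Income Tax: taxable = $9,060.00
  $200.00 + 11% × ($9,060.00 − $5,000.00) = $200.00 + 11% × $4,060.00 = $646.60
Workforce Levy: 5.5% × $9,060.00 = $498.30
Disability Insurance: YTD $234,551.00 ≥ cap $228,820.00 → $0.00
Transit Levy: 1% × $9,060.00 = $90.60
Total: $646.60 + $498.30 + $0.00 + $90.60 = $1,235.50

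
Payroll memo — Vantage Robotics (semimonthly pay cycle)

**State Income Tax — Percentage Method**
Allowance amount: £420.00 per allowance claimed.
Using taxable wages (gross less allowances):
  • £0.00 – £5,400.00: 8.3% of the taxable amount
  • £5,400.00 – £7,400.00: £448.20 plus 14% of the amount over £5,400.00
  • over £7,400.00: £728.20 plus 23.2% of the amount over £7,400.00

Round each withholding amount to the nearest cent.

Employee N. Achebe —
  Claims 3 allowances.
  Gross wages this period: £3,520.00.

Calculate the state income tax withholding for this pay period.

State Income Tax: taxable = £3,520.00 − 3×£420.00 = £2,260.00
  8.3% × £2,260.00 = £187.58

£187.58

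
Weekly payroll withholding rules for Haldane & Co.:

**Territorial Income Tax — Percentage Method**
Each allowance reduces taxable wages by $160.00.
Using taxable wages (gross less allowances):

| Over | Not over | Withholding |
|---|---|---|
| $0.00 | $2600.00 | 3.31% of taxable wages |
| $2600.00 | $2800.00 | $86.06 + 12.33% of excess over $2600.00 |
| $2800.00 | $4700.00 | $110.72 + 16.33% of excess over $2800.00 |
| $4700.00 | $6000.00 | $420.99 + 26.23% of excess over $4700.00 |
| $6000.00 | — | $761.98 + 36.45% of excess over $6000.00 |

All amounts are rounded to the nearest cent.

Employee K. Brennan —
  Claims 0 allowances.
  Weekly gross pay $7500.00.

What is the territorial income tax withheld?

Territorial Income Tax: taxable = $7500.00
  $761.98 + 36.45% × ($7500.00 − $6000.00) = $761.98 + 36.45% × $1500.00 = $1308.73

$1308.73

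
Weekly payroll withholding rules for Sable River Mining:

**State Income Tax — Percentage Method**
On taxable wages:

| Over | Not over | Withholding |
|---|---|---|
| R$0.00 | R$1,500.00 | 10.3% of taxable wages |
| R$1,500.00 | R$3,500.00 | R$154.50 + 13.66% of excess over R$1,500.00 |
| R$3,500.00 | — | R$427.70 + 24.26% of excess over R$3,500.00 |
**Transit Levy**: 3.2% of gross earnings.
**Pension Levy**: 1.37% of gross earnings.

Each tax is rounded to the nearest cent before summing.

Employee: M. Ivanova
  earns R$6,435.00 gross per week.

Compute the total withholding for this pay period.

State Income Tax: taxable = R$6,435.00
  R$427.70 + 24.26% × (R$6,435.00 − R$3,500.00) = R$427.70 + 24.26% × R$2,935.00 = R$1,139.73
Transit Levy: 3.2% × R$6,435.00 = R$205.92
Pension Levy: 1.37% × R$6,435.00 = R$88.16
Total: R$1,139.73 + R$205.92 + R$88.16 = R$1,433.81

R$1,433.81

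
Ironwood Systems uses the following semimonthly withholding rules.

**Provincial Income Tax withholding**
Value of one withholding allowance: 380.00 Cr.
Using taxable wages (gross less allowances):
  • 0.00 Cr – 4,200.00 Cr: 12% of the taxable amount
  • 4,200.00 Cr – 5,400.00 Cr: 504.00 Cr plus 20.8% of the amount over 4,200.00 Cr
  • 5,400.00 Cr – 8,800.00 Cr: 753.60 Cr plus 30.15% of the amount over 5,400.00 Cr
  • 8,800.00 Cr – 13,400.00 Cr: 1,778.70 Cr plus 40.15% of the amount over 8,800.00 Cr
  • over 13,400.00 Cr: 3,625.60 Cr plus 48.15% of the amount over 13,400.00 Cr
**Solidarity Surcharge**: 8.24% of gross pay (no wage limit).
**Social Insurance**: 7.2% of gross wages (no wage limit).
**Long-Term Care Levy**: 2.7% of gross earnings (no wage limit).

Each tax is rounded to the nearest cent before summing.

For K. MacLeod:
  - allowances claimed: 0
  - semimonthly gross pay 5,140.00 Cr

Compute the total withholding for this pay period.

Provincial Income Tax: taxable = 5,140.00 Cr
  504.00 Cr + 20.8% × (5,140.00 Cr − 4,200.00 Cr) = 504.00 Cr + 20.8% × 940.00 Cr = 699.52 Cr
Solidarity Surcharge: 8.24% × 5,140.00 Cr = 423.54 Cr
Social Insurance: 7.2% × 5,140.00 Cr = 370.08 Cr
Long-Term Care Levy: 2.7% × 5,140.00 Cr = 138.78 Cr
Total: 699.52 Cr + 423.54 Cr + 370.08 Cr + 138.78 Cr = 1,631.92 Cr

1,631.92 Cr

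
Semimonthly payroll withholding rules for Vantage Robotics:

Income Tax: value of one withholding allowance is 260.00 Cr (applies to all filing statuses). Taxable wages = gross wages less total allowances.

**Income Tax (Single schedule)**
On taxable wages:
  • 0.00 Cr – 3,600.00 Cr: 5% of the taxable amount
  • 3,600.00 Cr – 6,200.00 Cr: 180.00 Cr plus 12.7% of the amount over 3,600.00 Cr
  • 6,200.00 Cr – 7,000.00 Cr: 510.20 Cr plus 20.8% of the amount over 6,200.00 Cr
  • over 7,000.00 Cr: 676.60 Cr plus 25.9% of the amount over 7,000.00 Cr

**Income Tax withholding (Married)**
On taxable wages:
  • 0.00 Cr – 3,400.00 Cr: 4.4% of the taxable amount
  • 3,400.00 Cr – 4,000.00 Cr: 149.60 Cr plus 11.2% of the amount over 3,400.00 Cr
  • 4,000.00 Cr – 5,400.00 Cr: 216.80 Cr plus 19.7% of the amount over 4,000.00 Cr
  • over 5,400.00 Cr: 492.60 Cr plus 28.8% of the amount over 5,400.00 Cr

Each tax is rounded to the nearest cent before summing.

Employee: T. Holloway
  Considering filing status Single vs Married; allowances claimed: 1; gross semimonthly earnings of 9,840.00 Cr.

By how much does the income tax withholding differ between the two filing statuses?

351.62 Cr

Income Tax (Single): taxable = 9,840.00 Cr − 1×260.00 Cr = 9,580.00 Cr
  676.60 Cr + 25.9% × (9,580.00 Cr − 7,000.00 Cr) = 676.60 Cr + 25.9% × 2,580.00 Cr = 1,344.82 Cr
Income Tax (Married): taxable = 9,840.00 Cr − 1×260.00 Cr = 9,580.00 Cr
  492.60 Cr + 28.8% × (9,580.00 Cr − 5,400.00 Cr) = 492.60 Cr + 28.8% × 4,180.00 Cr = 1,696.44 Cr
Difference: |1,344.82 Cr − 1,696.44 Cr| = 351.62 Cr (higher under Married)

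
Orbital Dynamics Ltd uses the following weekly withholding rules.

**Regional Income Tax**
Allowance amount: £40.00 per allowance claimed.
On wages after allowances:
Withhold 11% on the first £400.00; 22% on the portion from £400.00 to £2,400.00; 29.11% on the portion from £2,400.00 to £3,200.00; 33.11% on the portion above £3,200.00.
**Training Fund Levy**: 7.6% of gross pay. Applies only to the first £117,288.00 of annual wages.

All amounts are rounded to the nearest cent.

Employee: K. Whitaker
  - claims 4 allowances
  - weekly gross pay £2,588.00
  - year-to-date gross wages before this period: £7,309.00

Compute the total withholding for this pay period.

£688.84

Regional Income Tax: taxable = £2,588.00 − 4×£40.00 = £2,428.00
  £484.00 + 29.11% × (£2,428.00 − £2,400.00) = £484.00 + 29.11% × £28.00 = £492.15
Training Fund Levy: 7.6% × £2,588.00 = £196.69
Total: £492.15 + £196.69 = £688.84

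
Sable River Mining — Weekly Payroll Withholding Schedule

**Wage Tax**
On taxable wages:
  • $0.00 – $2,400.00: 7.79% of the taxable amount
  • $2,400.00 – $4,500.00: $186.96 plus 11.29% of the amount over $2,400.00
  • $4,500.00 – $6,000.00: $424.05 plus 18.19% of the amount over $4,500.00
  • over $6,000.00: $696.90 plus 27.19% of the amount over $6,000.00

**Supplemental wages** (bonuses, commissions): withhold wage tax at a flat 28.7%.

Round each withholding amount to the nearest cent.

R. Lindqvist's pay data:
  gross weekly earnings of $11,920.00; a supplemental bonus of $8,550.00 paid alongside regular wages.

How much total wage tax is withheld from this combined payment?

Wage Tax: taxable = $11,920.00
  $696.90 + 27.19% × ($11,920.00 − $6,000.00) = $696.90 + 27.19% × $5,920.00 = $2,306.55
Supplemental (28.7% flat on bonus): 28.7% × $8,550.00 = $2,453.85
Total wage tax: $2,306.55 + $2,453.85 = $4,760.40

$4,760.40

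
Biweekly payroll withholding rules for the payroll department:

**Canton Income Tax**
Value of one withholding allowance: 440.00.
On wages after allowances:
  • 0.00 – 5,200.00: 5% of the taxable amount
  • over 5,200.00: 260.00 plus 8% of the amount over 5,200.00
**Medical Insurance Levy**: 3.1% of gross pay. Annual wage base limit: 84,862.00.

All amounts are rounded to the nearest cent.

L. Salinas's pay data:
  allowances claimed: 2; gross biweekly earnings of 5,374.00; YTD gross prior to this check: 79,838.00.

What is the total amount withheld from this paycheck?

Canton Income Tax: taxable = 5,374.00 − 2×440.00 = 4,494.00
  5% × 4,494.00 = 224.70
Medical Insurance Levy: cap 84,862.00 − YTD 79,838.00 = 5,024.00 subject; 3.1% × 5,024.00 = 155.74
Total: 224.70 + 155.74 = 380.44

380.44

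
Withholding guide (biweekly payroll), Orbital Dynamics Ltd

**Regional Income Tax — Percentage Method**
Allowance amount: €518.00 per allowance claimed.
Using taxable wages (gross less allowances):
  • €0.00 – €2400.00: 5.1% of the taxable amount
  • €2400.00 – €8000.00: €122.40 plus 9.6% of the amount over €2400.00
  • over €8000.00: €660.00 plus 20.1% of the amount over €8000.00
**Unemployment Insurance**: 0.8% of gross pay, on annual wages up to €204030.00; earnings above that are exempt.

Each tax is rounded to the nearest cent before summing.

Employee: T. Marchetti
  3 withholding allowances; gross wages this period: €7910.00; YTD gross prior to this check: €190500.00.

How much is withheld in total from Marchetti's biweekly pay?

€565.46

Regional Income Tax: taxable = €7910.00 − 3×€518.00 = €6356.00
  €122.40 + 9.6% × (€6356.00 − €2400.00) = €122.40 + 9.6% × €3956.00 = €502.18
Unemployment Insurance: 0.8% × €7910.00 = €63.28
Total: €502.18 + €63.28 = €565.46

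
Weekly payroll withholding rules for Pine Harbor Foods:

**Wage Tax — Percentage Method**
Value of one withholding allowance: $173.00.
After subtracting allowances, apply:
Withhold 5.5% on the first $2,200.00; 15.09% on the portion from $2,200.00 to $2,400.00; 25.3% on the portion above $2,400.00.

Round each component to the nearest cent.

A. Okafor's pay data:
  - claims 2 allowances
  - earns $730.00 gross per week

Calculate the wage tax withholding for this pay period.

$21.12

Wage Tax: taxable = $730.00 − 2×$173.00 = $384.00
  5.5% × $384.00 = $21.12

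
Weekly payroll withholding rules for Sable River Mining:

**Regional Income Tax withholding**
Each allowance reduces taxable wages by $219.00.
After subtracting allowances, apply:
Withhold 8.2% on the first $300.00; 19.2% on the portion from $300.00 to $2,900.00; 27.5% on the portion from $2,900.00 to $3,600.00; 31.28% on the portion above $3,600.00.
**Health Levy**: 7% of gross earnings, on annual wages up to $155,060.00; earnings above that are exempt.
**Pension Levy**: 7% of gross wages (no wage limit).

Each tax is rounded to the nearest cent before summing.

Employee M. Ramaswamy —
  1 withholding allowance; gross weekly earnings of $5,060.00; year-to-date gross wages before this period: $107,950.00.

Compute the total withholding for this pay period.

$1,812.88

Regional Income Tax: taxable = $5,060.00 − 1×$219.00 = $4,841.00
  $716.30 + 31.28% × ($4,841.00 − $3,600.00) = $716.30 + 31.28% × $1,241.00 = $1,104.48
Health Levy: 7% × $5,060.00 = $354.20
Pension Levy: 7% × $5,060.00 = $354.20
Total: $1,104.48 + $354.20 + $354.20 = $1,812.88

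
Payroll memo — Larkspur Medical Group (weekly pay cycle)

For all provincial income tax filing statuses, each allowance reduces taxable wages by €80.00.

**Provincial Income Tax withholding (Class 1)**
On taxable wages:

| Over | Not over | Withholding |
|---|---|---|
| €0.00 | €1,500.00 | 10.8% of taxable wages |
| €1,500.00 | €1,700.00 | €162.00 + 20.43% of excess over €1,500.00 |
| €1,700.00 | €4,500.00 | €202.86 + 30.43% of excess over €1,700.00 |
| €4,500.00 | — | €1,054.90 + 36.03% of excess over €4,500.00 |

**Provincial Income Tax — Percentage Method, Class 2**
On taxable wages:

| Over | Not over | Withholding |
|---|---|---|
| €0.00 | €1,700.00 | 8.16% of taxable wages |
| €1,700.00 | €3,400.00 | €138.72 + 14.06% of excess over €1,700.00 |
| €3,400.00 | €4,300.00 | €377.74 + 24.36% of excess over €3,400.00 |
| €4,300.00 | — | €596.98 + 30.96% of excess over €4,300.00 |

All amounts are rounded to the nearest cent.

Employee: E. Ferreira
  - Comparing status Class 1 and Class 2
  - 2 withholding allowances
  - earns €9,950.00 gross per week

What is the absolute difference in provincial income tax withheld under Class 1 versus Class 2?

Provincial Income Tax (Class 1): taxable = €9,950.00 − 2×€80.00 = €9,790.00
  €1,054.90 + 36.03% × (€9,790.00 − €4,500.00) = €1,054.90 + 36.03% × €5,290.00 = €2,960.89
Provincial Income Tax (Class 2): taxable = €9,950.00 − 2×€80.00 = €9,790.00
  €596.98 + 30.96% × (€9,790.00 − €4,300.00) = €596.98 + 30.96% × €5,490.00 = €2,296.68
Difference: |€2,960.89 − €2,296.68| = €664.21 (higher under Class 1)

€664.21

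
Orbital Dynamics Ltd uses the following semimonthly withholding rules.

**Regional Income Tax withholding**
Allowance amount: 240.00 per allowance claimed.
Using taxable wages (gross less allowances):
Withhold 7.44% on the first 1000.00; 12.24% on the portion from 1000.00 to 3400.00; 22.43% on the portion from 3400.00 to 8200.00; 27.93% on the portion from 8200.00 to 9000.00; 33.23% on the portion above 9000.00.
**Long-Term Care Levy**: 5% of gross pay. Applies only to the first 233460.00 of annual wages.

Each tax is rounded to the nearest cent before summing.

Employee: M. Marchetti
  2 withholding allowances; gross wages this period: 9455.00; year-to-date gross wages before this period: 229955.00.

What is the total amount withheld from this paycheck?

1836.51

Regional Income Tax: taxable = 9455.00 − 2×240.00 = 8975.00
  1444.80 + 27.93% × (8975.00 − 8200.00) = 1444.80 + 27.93% × 775.00 = 1661.26
Long-Term Care Levy: cap 233460.00 − YTD 229955.00 = 3505.00 subject; 5% × 3505.00 = 175.25
Total: 1661.26 + 175.25 = 1836.51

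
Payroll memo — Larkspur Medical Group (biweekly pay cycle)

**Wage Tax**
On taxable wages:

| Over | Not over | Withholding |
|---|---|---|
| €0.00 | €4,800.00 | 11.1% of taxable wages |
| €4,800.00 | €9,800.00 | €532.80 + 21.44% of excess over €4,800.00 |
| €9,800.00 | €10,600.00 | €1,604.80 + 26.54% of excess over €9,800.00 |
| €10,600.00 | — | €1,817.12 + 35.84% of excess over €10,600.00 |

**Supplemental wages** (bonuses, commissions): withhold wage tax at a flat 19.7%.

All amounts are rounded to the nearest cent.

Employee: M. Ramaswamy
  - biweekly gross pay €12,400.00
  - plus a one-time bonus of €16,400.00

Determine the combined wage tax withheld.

€5,693.04

Wage Tax: taxable = €12,400.00
  €1,817.12 + 35.84% × (€12,400.00 − €10,600.00) = €1,817.12 + 35.84% × €1,800.00 = €2,462.24
Supplemental (19.7% flat on bonus): 19.7% × €16,400.00 = €3,230.80
Total wage tax: €2,462.24 + €3,230.80 = €5,693.04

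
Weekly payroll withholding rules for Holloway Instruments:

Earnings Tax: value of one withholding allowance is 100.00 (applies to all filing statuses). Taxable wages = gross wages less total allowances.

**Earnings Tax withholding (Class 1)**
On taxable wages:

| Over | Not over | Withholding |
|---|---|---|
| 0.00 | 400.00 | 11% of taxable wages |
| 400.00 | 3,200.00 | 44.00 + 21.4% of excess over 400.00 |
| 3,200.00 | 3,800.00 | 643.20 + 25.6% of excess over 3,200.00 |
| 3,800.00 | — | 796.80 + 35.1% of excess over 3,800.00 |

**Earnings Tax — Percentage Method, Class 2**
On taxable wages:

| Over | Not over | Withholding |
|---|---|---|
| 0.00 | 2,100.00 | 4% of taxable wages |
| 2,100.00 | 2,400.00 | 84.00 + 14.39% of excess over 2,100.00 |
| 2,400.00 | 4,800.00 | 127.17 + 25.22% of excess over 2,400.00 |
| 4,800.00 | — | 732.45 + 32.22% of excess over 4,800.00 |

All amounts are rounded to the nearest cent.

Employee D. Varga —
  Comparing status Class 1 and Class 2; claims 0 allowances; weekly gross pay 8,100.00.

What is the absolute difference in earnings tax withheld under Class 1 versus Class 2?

510.39

Earnings Tax (Class 1): taxable = 8,100.00
  796.80 + 35.1% × (8,100.00 − 3,800.00) = 796.80 + 35.1% × 4,300.00 = 2,306.10
Earnings Tax (Class 2): taxable = 8,100.00
  732.45 + 32.22% × (8,100.00 − 4,800.00) = 732.45 + 32.22% × 3,300.00 = 1,795.71
Difference: |2,306.10 − 1,795.71| = 510.39 (higher under Class 1)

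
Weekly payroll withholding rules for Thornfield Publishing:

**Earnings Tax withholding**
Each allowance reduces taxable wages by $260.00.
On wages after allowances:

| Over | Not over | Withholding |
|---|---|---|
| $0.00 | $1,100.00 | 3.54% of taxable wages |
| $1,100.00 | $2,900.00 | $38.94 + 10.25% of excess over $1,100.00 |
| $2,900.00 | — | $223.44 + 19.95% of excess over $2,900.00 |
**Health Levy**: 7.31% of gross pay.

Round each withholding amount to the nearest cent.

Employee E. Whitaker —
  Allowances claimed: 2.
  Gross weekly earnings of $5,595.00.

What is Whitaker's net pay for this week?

Earnings Tax: taxable = $5,595.00 − 2×$260.00 = $5,075.00
  $223.44 + 19.95% × ($5,075.00 − $2,900.00) = $223.44 + 19.95% × $2,175.00 = $657.35
Health Levy: 7.31% × $5,595.00 = $408.99
Total withheld: $657.35 + $408.99 = $1,066.34
Net pay: $5,595.00 − $1,066.34 = $4,528.66

$4,528.66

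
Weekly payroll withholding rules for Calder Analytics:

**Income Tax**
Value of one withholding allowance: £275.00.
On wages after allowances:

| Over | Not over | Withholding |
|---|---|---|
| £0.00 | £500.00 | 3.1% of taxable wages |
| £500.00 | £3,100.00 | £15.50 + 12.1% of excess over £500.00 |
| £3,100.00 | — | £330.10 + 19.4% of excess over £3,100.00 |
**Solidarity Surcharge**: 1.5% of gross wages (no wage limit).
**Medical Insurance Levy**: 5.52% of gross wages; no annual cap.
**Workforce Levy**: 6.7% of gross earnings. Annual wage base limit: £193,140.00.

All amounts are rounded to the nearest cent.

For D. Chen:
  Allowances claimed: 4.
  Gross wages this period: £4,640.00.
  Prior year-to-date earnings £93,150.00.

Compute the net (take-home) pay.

Income Tax: taxable = £4,640.00 − 4×£275.00 = £3,540.00
  £330.10 + 19.4% × (£3,540.00 − £3,100.00) = £330.10 + 19.4% × £440.00 = £415.46
Solidarity Surcharge: 1.5% × £4,640.00 = £69.60
Medical Insurance Levy: 5.52% × £4,640.00 = £256.13
Workforce Levy: 6.7% × £4,640.00 = £310.88
Total withheld: £415.46 + £69.60 + £256.13 + £310.88 = £1,052.07
Net pay: £4,640.00 − £1,052.07 = £3,587.93

£3,587.93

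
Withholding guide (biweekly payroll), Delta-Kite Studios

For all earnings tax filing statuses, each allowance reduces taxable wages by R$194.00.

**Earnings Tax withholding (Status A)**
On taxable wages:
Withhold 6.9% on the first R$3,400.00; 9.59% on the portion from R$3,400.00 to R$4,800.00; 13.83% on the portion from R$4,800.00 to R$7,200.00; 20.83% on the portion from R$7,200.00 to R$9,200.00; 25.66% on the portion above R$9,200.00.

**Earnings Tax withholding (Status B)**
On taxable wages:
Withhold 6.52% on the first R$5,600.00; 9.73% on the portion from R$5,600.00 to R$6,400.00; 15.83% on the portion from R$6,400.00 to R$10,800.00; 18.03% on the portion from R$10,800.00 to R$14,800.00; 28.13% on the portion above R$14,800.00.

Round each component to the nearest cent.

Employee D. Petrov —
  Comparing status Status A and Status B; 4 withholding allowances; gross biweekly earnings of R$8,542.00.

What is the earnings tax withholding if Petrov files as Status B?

R$659.20

Earnings Tax (Status B): taxable = R$8,542.00 − 4×R$194.00 = R$7,766.00
  R$442.96 + 15.83% × (R$7,766.00 − R$6,400.00) = R$442.96 + 15.83% × R$1,366.00 = R$659.20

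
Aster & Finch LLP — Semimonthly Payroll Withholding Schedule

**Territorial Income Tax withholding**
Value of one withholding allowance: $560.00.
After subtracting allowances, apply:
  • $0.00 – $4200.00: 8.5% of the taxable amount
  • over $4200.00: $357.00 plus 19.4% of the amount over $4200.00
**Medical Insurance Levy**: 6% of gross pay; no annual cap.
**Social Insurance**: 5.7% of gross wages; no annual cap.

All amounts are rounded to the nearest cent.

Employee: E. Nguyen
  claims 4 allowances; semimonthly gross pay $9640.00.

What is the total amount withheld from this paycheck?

$2105.68

Territorial Income Tax: taxable = $9640.00 − 4×$560.00 = $7400.00
  $357.00 + 19.4% × ($7400.00 − $4200.00) = $357.00 + 19.4% × $3200.00 = $977.80
Medical Insurance Levy: 6% × $9640.00 = $578.40
Social Insurance: 5.7% × $9640.00 = $549.48
Total: $977.80 + $578.40 + $549.48 = $2105.68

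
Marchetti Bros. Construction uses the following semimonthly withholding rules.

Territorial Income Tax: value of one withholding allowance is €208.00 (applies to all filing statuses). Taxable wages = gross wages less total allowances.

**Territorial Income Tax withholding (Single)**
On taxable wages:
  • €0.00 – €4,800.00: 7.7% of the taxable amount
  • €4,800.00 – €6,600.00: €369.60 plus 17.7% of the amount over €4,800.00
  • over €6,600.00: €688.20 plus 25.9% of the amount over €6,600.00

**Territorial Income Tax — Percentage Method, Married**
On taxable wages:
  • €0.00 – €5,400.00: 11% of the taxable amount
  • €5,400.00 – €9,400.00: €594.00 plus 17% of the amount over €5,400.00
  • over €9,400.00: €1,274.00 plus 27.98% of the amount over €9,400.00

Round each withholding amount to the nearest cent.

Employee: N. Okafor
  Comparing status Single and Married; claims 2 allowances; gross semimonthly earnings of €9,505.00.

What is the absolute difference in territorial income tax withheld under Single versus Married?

Territorial Income Tax (Single): taxable = €9,505.00 − 2×€208.00 = €9,089.00
  €688.20 + 25.9% × (€9,089.00 − €6,600.00) = €688.20 + 25.9% × €2,489.00 = €1,332.85
Territorial Income Tax (Married): taxable = €9,505.00 − 2×€208.00 = €9,089.00
  €594.00 + 17% × (€9,089.00 − €5,400.00) = €594.00 + 17% × €3,689.00 = €1,221.13
Difference: |€1,332.85 − €1,221.13| = €111.72 (higher under Single)

€111.72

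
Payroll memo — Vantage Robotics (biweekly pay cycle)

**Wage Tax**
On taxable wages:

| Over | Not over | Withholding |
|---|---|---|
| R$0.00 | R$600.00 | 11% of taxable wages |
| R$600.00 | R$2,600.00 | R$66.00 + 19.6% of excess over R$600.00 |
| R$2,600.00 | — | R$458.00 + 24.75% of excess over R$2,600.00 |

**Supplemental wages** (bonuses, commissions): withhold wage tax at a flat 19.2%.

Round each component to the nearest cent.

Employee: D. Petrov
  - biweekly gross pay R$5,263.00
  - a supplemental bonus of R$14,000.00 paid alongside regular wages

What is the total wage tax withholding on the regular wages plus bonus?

R$3,805.09

Wage Tax: taxable = R$5,263.00
  R$458.00 + 24.75% × (R$5,263.00 − R$2,600.00) = R$458.00 + 24.75% × R$2,663.00 = R$1,117.09
Supplemental (19.2% flat on bonus): 19.2% × R$14,000.00 = R$2,688.00
Total wage tax: R$1,117.09 + R$2,688.00 = R$3,805.09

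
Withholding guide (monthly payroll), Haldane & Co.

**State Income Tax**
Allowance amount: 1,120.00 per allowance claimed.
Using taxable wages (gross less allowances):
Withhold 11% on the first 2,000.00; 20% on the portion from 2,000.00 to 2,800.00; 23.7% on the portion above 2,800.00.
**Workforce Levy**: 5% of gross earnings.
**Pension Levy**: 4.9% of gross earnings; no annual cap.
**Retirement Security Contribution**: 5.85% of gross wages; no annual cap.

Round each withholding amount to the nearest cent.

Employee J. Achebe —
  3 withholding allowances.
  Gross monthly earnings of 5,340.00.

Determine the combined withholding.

State Income Tax: taxable = 5,340.00 − 3×1,120.00 = 1,980.00
  11% × 1,980.00 = 217.80
Workforce Levy: 5% × 5,340.00 = 267.00
Pension Levy: 4.9% × 5,340.00 = 261.66
Retirement Security Contribution: 5.85% × 5,340.00 = 312.39
Total: 217.80 + 267.00 + 261.66 + 312.39 = 1,058.85

1,058.85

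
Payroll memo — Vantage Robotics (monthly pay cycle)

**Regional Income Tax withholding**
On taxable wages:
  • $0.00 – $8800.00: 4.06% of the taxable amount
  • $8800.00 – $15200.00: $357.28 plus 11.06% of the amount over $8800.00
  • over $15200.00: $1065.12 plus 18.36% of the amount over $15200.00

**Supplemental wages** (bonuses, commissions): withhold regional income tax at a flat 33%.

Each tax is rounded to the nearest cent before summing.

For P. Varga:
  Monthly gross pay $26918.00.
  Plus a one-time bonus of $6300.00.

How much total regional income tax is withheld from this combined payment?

$5295.54

Regional Income Tax: taxable = $26918.00
  $1065.12 + 18.36% × ($26918.00 − $15200.00) = $1065.12 + 18.36% × $11718.00 = $3216.54
Supplemental (33% flat on bonus): 33% × $6300.00 = $2079.00
Total regional income tax: $3216.54 + $2079.00 = $5295.54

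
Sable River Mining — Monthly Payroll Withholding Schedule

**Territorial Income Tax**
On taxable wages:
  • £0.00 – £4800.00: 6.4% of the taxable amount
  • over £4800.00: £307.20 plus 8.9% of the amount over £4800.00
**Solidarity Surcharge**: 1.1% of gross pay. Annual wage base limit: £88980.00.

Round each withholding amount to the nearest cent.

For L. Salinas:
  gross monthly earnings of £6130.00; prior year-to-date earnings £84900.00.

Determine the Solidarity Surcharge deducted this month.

£44.88

Solidarity Surcharge: cap £88980.00 − YTD £84900.00 = £4080.00 subject; 1.1% × £4080.00 = £44.88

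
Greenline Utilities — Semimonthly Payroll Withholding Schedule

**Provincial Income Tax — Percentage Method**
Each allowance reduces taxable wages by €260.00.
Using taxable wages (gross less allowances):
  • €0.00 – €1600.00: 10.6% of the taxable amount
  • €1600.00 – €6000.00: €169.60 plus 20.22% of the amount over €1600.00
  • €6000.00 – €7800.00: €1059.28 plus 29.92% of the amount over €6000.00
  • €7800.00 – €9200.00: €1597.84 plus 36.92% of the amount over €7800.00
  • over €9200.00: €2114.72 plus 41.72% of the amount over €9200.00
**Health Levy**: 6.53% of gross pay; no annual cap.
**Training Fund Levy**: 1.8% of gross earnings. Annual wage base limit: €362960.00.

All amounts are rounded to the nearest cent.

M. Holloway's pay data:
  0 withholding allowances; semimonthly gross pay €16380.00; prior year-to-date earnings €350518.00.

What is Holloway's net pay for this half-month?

€9976.21

Provincial Income Tax: taxable = €16380.00
  €2114.72 + 41.72% × (€16380.00 − €9200.00) = €2114.72 + 41.72% × €7180.00 = €5110.22
Health Levy: 6.53% × €16380.00 = €1069.61
Training Fund Levy: cap €362960.00 − YTD €350518.00 = €12442.00 subject; 1.8% × €12442.00 = €223.96
Total withheld: €5110.22 + €1069.61 + €223.96 = €6403.79
Net pay: €16380.00 − €6403.79 = €9976.21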